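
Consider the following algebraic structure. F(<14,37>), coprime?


gcd(14,37)=1 => F=ab-a-b=14*37-14-37=518-51=467


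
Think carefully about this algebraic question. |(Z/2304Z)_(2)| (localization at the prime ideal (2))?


2-primary part: 2304=2^8*9
Size=2^8=256


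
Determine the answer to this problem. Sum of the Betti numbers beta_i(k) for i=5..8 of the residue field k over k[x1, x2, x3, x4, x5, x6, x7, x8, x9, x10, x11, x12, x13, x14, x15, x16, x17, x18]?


Koszul resolution: beta_i(k)=C(n,i), n=18
C(18,5)=8568, C(18,6)=18564, C(18,7)=31824, C(18,8)=43758
Sum=102714


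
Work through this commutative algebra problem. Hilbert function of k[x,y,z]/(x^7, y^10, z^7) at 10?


Need i<7, j<10, k<7 with i+j+k=10.
For each i, j ranges over max(0,10-i-6)..min(9,10-i):
  i=0: j in [4,9] -> 6
  i=1: j in [3,9] -> 7
  i=2: j in [2,8] -> 7
  i=3: j in [1,7] -> 7
  i=4: j in [0,6] -> 7
  i=5: j in [0,5] -> 6
  i=6: j in [0,4] -> 5
H(10) = 6+7+7+7+7+6+5 = 45


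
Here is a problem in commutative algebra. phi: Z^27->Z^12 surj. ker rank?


rank(ker) = 27-12 = 15


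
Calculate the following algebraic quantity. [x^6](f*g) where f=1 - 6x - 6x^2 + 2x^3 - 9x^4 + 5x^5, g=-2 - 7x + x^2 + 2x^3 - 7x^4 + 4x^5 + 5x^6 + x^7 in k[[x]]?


[x^6] = sum a_i*b_j, i+j=6
  1*5=5
  -6*4=-24
  -6*-7=42
  2*2=4
  -9*1=-9
  5*-7=-35
Sum=-17


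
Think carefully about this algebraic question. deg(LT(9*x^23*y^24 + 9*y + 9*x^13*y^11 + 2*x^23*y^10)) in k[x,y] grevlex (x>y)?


LT: 9*x^23*y^24
deg_x=23, deg_y=24
Total=23+24=47


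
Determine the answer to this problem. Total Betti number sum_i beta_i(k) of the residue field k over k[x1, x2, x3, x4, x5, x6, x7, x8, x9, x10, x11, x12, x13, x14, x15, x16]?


Koszul resolution: beta_i(k)=C(n,i), n=16
sum_i C(16,i) = 2^16 = 65536


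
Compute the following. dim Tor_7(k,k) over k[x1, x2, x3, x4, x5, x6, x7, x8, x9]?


Koszul: C(n,i)=C(9,7)=36


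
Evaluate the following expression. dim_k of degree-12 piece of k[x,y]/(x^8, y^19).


k[x,y], I = (x^8, y^19), d = 12
Need i < 8 and d-i < 19.
Range: 0 <= i <= 7.
H(12) = 8


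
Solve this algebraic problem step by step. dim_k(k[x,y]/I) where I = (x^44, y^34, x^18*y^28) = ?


k[x,y]/I, I = (x^44, y^34, x^18*y^28)
Rect: 44x34=1496. Corner: (44-18)x(34-28)=156.
dim = 1496-156 = 1340


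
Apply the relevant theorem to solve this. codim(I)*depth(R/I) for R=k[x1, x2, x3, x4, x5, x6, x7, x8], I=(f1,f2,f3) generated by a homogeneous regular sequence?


codim=3, depth=dim(R/I)=8-3=5
Product=3*5=15


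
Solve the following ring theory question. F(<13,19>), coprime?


gcd(13,19)=1 => F=ab-a-b=13*19-13-19=247-32=215


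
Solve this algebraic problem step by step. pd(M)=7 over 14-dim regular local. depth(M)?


pd+depth=depth(R)=14
depth=14-7=7


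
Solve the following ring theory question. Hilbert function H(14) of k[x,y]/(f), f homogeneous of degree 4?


H(t)=d for t>=d-1.
d=4, t=14
H(14)=4


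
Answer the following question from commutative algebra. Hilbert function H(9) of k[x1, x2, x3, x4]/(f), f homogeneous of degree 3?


C(12,3)-C(9,3)=220-84=136


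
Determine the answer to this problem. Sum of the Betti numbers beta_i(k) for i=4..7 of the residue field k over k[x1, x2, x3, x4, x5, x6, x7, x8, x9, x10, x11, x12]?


Koszul resolution: beta_i(k)=C(n,i), n=12
C(12,4)=495, C(12,5)=792, C(12,6)=924, C(12,7)=792
Sum=3003


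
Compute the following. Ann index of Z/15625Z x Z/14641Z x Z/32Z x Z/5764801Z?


Exponent = lcm of the cyclic orders; pairwise coprime => product.
5^6*11^4*2^5*7^8=15625*14641*32*5764801=42201225720500000


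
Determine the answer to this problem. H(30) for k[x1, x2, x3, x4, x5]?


C(d+n-1,n-1)=C(34,4)=46376


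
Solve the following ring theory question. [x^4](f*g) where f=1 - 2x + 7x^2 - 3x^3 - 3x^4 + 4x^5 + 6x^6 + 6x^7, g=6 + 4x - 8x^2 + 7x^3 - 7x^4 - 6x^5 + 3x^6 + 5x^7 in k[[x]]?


[x^4] = sum a_i*b_j, i+j=4
  1*-7=-7
  -2*7=-14
  7*-8=-56
  -3*4=-12
  -3*6=-18
Sum=-107


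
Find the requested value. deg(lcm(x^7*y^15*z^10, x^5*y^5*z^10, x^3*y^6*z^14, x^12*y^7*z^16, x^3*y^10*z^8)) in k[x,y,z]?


lcm = componentwise max:
x: max(7,5,3,12,3)=12
y: max(15,5,6,7,10)=15
z: max(10,10,14,16,8)=16
Total=12+15+16=43


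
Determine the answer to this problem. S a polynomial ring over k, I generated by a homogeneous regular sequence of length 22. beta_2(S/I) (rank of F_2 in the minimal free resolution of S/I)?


Regular sequence => Koszul complex is the minimal free resolution.
Syz_1 minimally generated by Koszul relations f_i*e_j - f_j*e_i (i<j): mu(Syz_1) = beta_2 = C(m,2) = m(m-1)/2
m=22
22*21/2 = 231


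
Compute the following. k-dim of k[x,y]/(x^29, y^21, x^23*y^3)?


k[x,y]/I, I = (x^29, y^21, x^23*y^3)
Rect: 29x21=609. Corner: (29-23)x(21-3)=108.
dim = 609-108 = 501


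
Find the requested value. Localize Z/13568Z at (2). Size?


2-primary part: 13568=2^8*53
Size=2^8=256


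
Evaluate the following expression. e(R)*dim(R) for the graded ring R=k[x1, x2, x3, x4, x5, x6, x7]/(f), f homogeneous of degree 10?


e(R)=deg(f)=10, dim(R)=7-1=6
e*dim=10*6=60


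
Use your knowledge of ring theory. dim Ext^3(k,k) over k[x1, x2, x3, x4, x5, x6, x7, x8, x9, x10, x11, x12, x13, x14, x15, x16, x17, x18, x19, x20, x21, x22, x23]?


C(n,i)=C(23,3)=1771


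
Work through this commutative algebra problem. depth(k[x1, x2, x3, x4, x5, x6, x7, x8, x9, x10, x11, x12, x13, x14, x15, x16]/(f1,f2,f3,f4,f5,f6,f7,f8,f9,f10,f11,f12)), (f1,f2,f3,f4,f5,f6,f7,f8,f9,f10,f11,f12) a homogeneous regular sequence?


depth(R)=16
depth(R/I)=16-12=4


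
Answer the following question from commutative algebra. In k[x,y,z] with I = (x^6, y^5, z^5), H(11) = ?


Need i<6, j<5, k<5 with i+j+k=11.
For each i, j ranges over max(0,11-i-4)..min(4,11-i):
  i=0: j in [7,4] -> 0
  i=1: j in [6,4] -> 0
  i=2: j in [5,4] -> 0
  i=3: j in [4,4] -> 1
  i=4: j in [3,4] -> 2
  i=5: j in [2,4] -> 3
H(11) = 0+0+0+1+2+3 = 6


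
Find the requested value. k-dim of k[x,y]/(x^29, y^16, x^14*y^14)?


k[x,y]/I, I = (x^29, y^16, x^14*y^14)
Rect: 29x16=464. Corner: (29-14)x(16-14)=30.
dim = 464-30 = 434


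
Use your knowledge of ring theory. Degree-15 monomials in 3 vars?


C(d+n-1,n-1)=C(17,2)=136


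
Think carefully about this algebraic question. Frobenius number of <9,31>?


gcd(9,31)=1 => F=ab-a-b=9*31-9-31=279-40=239


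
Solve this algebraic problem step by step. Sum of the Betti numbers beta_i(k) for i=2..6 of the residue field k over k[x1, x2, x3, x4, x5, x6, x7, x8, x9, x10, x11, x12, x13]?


Koszul resolution: beta_i(k)=C(n,i), n=13
C(13,2)=78, C(13,3)=286, C(13,4)=715, C(13,5)=1287, C(13,6)=1716
Sum=4082


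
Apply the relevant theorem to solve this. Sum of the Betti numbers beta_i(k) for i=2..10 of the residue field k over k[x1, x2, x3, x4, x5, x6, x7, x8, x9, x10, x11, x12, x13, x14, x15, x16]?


Koszul resolution: beta_i(k)=C(n,i), n=16
C(16,2)=120, C(16,3)=560, C(16,4)=1820, C(16,5)=4368, C(16,6)=8008, C(16,7)=11440, C(16,8)=12870, C(16,9)=11440, C(16,10)=8008
Sum=58634


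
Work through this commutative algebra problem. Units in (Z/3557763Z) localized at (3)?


Local ring = Z/243Z.
phi(243) = 3^4*(3-1) = 162


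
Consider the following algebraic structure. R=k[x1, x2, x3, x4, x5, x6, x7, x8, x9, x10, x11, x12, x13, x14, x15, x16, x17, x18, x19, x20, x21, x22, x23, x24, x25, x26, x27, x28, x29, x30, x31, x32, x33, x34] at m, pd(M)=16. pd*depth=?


pd+depth=34
depth=34-16=18
pd*depth=16*18=288


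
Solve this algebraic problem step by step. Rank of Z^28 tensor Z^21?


rank(M(x)N) = rank(M)*rank(N)
28*21 = 588


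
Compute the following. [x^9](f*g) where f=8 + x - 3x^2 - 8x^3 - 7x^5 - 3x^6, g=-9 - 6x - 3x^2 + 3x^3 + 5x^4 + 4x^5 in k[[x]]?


[x^9] = sum a_i*b_j, i+j=9
  -7*5=-35
  -3*3=-9
Sum=-44


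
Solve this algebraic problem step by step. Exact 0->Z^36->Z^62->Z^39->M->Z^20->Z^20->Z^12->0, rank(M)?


Alt sum=0:
(-1)^0*36 + (-1)^1*62 + (-1)^2*39 + (-1)^3*? + (-1)^4*20 + (-1)^5*20 + (-1)^6*12=0
rank(M)=25


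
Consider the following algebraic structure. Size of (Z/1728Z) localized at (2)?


2-primary part: 1728=2^6*27
Size=2^6=64


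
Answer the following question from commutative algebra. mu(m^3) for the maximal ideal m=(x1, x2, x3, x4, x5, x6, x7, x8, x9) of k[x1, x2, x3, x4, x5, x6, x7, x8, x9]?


Graded Nakayama: mu(m^d) = dim_k (m^d/m^(d+1)) = #degree-3 monomials in 9 vars
C(n+d-1,d)=C(11,3)=165


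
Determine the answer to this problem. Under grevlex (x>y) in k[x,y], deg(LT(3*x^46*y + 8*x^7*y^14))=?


LT: 3*x^46*y
deg_x=46, deg_y=1
Total=46+1=47


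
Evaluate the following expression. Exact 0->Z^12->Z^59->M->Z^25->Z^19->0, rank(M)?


Alt sum=0:
(-1)^0*12 + (-1)^1*59 + (-1)^2*? + (-1)^3*25 + (-1)^4*19=0
rank(M)=53


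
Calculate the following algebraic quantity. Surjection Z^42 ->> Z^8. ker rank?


rank(ker) = 42-8 = 34


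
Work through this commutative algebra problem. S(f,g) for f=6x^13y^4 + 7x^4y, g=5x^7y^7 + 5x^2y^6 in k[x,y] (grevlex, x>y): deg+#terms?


LT(f)=6x^13y^4, LT(g)=5x^7y^7
lcm(LM)=x^13y^7
S(f,g) (scaled by 30 to clear denominators) = 5y^3*f - 6x^6*g = -30x^8y^6 + 35x^4y^4
2 terms, deg 14.
14+2=16


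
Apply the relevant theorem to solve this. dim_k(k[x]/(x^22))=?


Basis: 1,x,...,x^21
dim=22


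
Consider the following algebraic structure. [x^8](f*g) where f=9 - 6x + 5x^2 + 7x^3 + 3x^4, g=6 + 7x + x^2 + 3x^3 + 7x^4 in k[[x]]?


[x^8] = sum a_i*b_j, i+j=8
  3*7=21
Sum=21


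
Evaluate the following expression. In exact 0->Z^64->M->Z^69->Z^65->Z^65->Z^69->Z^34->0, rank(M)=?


Alt sum=0:
(-1)^0*64 + (-1)^1*? + (-1)^2*69 + (-1)^3*65 + (-1)^4*65 + (-1)^5*69 + (-1)^6*34=0
rank(M)=98


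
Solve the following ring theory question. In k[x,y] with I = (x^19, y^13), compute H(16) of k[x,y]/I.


k[x,y], I = (x^19, y^13), d = 16
Need i < 19 and d-i < 13.
Range: 4 <= i <= 16.
H(16) = 13


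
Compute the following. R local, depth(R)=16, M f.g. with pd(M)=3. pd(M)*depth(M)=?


pd+depth=16
depth=16-3=13
pd*depth=3*13=39


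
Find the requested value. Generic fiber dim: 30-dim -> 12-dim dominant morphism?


dim(fiber)=dim(X)-dim(Y)=30-12=18


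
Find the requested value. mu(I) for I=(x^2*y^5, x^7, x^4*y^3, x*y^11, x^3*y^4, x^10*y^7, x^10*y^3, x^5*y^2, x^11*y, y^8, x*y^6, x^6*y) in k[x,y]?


Remove redundant (divisible by others).
x*y^11 redundant.
x^11*y redundant.
x^10*y^3 redundant.
x^10*y^7 redundant.
Min: x^7, x^6*y, x^5*y^2, x^4*y^3, x^3*y^4, x^2*y^5, x*y^6, y^8
Count=8


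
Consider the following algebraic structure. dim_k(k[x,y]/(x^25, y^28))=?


Basis: x^i*y^j, i<25, j<28
25*28=700


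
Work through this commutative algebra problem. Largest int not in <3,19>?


gcd(3,19)=1 => F=ab-a-b=3*19-3-19=57-22=35


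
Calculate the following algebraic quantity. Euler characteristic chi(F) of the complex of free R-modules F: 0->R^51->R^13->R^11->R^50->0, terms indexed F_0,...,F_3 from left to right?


chi = sum (-1)^i * rank:
(-1)^0*51=51
(-1)^1*13=-13
(-1)^2*11=11
(-1)^3*50=-50
chi=-1


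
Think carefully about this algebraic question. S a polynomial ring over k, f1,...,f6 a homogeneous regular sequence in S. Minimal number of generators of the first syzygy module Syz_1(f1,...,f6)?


Regular sequence => Koszul complex is the minimal free resolution.
Syz_1 minimally generated by Koszul relations f_i*e_j - f_j*e_i (i<j): mu(Syz_1) = beta_2 = C(m,2) = m(m-1)/2
m=6
6*5/2 = 15


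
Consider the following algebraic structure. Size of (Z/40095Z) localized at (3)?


3-primary part: 40095=3^6*55
Size=3^6=729


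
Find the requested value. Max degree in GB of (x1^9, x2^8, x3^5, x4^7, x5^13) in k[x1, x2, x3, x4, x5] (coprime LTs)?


Pure powers, coprime LTs => already GB.
Degrees: 9, 8, 5, 7, 13
Max=13


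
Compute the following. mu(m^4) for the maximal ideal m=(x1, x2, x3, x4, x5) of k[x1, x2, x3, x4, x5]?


Graded Nakayama: mu(m^d) = dim_k (m^d/m^(d+1)) = #degree-4 monomials in 5 vars
C(n+d-1,d)=C(8,4)=70


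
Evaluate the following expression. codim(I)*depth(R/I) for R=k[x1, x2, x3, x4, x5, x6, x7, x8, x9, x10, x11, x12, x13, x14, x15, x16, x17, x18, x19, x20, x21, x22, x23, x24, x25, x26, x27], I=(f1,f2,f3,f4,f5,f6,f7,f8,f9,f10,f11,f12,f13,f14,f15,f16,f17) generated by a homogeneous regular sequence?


codim=17, depth=dim(R/I)=27-17=10
Product=17*10=170


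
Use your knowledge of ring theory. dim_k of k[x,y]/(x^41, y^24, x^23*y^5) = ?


k[x,y]/I, I = (x^41, y^24, x^23*y^5)
Rect: 41x24=984. Corner: (41-23)x(24-5)=342.
dim = 984-342 = 642


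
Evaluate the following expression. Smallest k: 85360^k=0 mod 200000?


85360^k mod 200000:
k=1: 85360
k=2: 129600
k=3: 56000
k=4: 160000
k=5: 0
First zero at k = 5


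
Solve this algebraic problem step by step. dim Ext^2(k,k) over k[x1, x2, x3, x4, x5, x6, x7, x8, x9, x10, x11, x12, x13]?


C(n,i)=C(13,2)=78


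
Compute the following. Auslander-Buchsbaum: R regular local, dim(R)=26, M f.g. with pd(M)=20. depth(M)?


pd+depth=depth(R)=26
depth=26-20=6


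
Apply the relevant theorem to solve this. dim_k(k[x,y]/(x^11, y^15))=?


Basis: x^i*y^j, i<11, j<15
11*15=165


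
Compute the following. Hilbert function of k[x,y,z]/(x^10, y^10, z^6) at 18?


Need i<10, j<10, k<6 with i+j+k=18.
For each i, j ranges over max(0,18-i-5)..min(9,18-i):
  i=0: j in [13,9] -> 0
  i=1: j in [12,9] -> 0
  i=2: j in [11,9] -> 0
  i=3: j in [10,9] -> 0
  i=4: j in [9,9] -> 1
  i=5: j in [8,9] -> 2
  i=6: j in [7,9] -> 3
  i=7: j in [6,9] -> 4
  i=8: j in [5,9] -> 5
  i=9: j in [4,9] -> 6
H(18) = 0+0+0+0+1+2+3+4+5+6 = 21


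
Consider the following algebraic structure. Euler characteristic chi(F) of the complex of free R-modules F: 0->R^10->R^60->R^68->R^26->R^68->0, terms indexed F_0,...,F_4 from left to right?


chi = sum (-1)^i * rank:
(-1)^0*10=10
(-1)^1*60=-60
(-1)^2*68=68
(-1)^3*26=-26
(-1)^4*68=68
chi=60


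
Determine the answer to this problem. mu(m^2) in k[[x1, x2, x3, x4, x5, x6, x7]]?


C(n+d-1,d)=C(8,2)=28


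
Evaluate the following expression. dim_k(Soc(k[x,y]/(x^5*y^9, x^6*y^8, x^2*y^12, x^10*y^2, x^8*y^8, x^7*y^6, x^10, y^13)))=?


Socle = ann(m) = span of standard monomials u with x*u, y*u in I (staircase corners).
Redundant generators: x^8*y^8, x^10*y^2
Minimal generators: x^10, x^7*y^6, x^6*y^8, x^5*y^9, x^2*y^12, y^13
Corners: xy^12, x^4y^11, x^5y^8, x^6y^7, x^9y^5
Socle dim=5


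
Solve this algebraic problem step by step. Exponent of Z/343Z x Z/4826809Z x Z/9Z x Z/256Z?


Exponent = lcm of the cyclic orders; pairwise coprime => product.
7^3*13^6*3^2*2^8=343*4826809*9*256=3814492002048


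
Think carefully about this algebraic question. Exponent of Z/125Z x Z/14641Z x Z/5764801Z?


Exponent = lcm of the cyclic orders; pairwise coprime => product.
5^3*11^4*7^8=125*14641*5764801=10550306430125


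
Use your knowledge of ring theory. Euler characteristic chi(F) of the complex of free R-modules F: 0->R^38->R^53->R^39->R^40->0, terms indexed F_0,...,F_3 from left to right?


chi = sum (-1)^i * rank:
(-1)^0*38=38
(-1)^1*53=-53
(-1)^2*39=39
(-1)^3*40=-40
chi=-16


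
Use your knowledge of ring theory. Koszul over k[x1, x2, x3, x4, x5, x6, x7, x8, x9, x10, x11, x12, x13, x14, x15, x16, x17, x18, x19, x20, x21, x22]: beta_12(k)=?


C(n,i)=C(22,12)=646646


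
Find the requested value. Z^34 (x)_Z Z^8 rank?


rank(M(x)N) = rank(M)*rank(N)
34*8 = 272


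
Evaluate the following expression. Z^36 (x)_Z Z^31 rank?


rank(M(x)N) = rank(M)*rank(N)
36*31 = 1116


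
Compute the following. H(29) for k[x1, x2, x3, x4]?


C(d+n-1,n-1)=C(32,3)=4960


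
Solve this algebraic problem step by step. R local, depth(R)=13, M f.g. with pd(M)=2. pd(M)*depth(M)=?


pd+depth=13
depth=13-2=11
pd*depth=2*11=22


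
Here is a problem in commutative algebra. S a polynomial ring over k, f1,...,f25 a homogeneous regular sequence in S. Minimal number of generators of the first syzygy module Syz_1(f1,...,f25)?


Regular sequence => Koszul complex is the minimal free resolution.
Syz_1 minimally generated by Koszul relations f_i*e_j - f_j*e_i (i<j): mu(Syz_1) = beta_2 = C(m,2) = m(m-1)/2
m=25
25*24/2 = 300


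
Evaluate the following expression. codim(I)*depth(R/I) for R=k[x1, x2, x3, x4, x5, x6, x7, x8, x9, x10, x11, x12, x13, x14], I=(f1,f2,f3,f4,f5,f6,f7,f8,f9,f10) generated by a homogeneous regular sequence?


codim=10, depth=dim(R/I)=14-10=4
Product=10*4=40


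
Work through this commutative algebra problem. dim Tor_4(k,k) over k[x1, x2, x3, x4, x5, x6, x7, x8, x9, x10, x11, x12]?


Koszul: C(n,i)=C(12,4)=495


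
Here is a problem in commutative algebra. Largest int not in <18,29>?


gcd(18,29)=1 => F=ab-a-b=18*29-18-29=522-47=475


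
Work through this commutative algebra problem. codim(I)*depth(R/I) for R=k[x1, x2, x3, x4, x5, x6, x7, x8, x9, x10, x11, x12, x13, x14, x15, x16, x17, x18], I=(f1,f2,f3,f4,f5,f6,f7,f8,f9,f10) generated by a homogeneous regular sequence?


codim=10, depth=dim(R/I)=18-10=8
Product=10*8=80


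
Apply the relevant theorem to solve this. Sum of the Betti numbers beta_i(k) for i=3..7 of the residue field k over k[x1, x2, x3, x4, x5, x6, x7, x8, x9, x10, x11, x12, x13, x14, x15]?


Koszul resolution: beta_i(k)=C(n,i), n=15
C(15,3)=455, C(15,4)=1365, C(15,5)=3003, C(15,6)=5005, C(15,7)=6435
Sum=16263


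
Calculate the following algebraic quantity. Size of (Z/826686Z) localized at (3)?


3-primary part: 826686=3^10*14
Size=3^10=59049


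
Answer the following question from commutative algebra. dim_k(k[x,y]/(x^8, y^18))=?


Basis: x^i*y^j, i<8, j<18
8*18=144


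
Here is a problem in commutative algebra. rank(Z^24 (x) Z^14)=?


rank(M(x)N) = rank(M)*rank(N)
24*14 = 336


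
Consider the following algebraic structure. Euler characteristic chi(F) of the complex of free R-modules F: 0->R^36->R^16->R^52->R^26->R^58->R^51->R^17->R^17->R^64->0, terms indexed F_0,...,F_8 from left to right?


chi = sum (-1)^i * rank:
(-1)^0*36=36
(-1)^1*16=-16
(-1)^2*52=52
(-1)^3*26=-26
(-1)^4*58=58
(-1)^5*51=-51
(-1)^6*17=17
(-1)^7*17=-17
(-1)^8*64=64
chi=117


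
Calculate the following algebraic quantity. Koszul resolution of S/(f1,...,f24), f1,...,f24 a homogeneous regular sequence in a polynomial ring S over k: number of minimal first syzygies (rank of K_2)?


Regular sequence => Koszul complex is the minimal free resolution.
Syz_1 minimally generated by Koszul relations f_i*e_j - f_j*e_i (i<j): mu(Syz_1) = beta_2 = C(m,2) = m(m-1)/2
m=24
24*23/2 = 276


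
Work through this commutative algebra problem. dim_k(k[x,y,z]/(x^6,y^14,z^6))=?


Basis: x^iy^jz^k, i<6,j<14,k<6
6*14*6=504


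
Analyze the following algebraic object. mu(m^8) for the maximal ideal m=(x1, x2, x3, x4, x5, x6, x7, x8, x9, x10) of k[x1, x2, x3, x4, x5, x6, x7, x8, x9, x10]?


Graded Nakayama: mu(m^d) = dim_k (m^d/m^(d+1)) = #degree-8 monomials in 10 vars
C(n+d-1,d)=C(17,8)=24310


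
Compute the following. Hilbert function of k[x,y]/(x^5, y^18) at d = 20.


k[x,y], I = (x^5, y^18), d = 20
Need i < 5 and d-i < 18.
Range: 3 <= i <= 4.
H(20) = 2


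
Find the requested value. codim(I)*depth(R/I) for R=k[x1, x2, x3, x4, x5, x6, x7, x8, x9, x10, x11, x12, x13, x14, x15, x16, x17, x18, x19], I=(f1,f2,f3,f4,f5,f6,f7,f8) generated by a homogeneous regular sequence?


codim=8, depth=dim(R/I)=19-8=11
Product=8*11=88


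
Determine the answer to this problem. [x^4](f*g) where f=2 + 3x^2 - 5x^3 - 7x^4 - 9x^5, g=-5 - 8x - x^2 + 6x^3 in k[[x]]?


[x^4] = sum a_i*b_j, i+j=4
  3*-1=-3
  -5*-8=40
  -7*-5=35
Sum=72


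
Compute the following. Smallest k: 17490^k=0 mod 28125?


17490^k mod 28125:
k=1: 17490
k=2: 12600
k=3: 14625
k=4: 22500
k=5: 0
First zero at k = 5


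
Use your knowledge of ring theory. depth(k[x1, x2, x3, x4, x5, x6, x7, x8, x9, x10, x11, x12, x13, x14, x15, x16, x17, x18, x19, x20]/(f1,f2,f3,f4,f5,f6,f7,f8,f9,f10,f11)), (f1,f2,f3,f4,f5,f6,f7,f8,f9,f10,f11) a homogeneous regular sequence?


depth(R)=20
depth(R/I)=20-11=9


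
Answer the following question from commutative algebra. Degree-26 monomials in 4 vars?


C(d+n-1,n-1)=C(29,3)=3654


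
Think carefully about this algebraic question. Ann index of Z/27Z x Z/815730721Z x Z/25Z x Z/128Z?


Exponent = lcm of the cyclic orders; pairwise coprime => product.
3^3*13^8*5^2*2^7=27*815730721*25*128=70479134294400


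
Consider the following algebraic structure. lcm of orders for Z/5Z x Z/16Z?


Exponent = lcm of the cyclic orders; pairwise coprime => product.
5^1*2^4=5*16=80


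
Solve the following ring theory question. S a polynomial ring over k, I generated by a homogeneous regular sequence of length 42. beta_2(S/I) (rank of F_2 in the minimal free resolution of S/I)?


Regular sequence => Koszul complex is the minimal free resolution.
Syz_1 minimally generated by Koszul relations f_i*e_j - f_j*e_i (i<j): mu(Syz_1) = beta_2 = C(m,2) = m(m-1)/2
m=42
42*41/2 = 861


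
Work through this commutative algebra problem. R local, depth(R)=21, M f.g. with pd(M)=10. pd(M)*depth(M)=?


pd+depth=21
depth=21-10=11
pd*depth=10*11=110


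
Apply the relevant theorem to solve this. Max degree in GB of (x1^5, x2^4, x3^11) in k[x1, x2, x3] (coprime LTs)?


Pure powers, coprime LTs => already GB.
Degrees: 5, 4, 11
Max=11


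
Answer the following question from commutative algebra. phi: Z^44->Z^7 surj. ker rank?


rank(ker) = 44-7 = 37


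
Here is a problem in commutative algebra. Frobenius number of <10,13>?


gcd(10,13)=1 => F=ab-a-b=10*13-10-13=130-23=107


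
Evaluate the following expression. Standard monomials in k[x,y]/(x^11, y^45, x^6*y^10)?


k[x,y]/I, I = (x^11, y^45, x^6*y^10)
Rect: 11x45=495. Corner: (11-6)x(45-10)=175.
dim = 495-175 = 320


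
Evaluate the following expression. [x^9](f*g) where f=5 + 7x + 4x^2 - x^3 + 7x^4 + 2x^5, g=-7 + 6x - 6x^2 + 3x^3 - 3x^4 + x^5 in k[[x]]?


[x^9] = sum a_i*b_j, i+j=9
  7*1=7
  2*-3=-6
Sum=1


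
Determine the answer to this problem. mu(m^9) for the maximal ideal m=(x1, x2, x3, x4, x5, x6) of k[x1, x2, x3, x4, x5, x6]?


Graded Nakayama: mu(m^d) = dim_k (m^d/m^(d+1)) = #degree-9 monomials in 6 vars
C(n+d-1,d)=C(14,9)=2002


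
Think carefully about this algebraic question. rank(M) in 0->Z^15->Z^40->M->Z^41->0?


Alt sum=0:
(-1)^0*15 + (-1)^1*40 + (-1)^2*? + (-1)^3*41=0
rank(M)=66


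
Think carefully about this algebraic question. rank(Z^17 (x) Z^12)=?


rank(M(x)N) = rank(M)*rank(N)
17*12 = 204


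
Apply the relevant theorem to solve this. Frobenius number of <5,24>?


gcd(5,24)=1 => F=ab-a-b=5*24-5-24=120-29=91


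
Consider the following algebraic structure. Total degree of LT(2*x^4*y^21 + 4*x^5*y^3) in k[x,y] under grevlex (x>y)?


LT: 2*x^4*y^21
deg_x=4, deg_y=21
Total=4+21=25


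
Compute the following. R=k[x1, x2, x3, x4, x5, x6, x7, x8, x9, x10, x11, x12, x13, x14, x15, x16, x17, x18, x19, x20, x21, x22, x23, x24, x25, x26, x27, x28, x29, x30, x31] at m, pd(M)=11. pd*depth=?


pd+depth=31
depth=31-11=20
pd*depth=11*20=220


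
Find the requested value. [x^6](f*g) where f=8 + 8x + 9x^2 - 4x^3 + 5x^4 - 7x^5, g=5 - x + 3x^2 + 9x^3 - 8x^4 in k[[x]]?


[x^6] = sum a_i*b_j, i+j=6
  9*-8=-72
  -4*9=-36
  5*3=15
  -7*-1=7
Sum=-86


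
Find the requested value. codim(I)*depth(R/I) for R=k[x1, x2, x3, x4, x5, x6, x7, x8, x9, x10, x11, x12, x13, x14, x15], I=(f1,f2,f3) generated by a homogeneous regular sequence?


codim=3, depth=dim(R/I)=15-3=12
Product=3*12=36


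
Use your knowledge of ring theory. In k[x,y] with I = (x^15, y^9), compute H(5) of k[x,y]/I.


k[x,y], I = (x^15, y^9), d = 5
Need i < 15 and d-i < 9.
Range: 0 <= i <= 5.
H(5) = 6


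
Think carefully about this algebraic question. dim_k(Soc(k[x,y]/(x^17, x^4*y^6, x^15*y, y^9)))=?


Socle = ann(m) = span of standard monomials u with x*u, y*u in I (staircase corners).
Minimal generators: x^17, x^15*y, x^4*y^6, y^9
Corners: x^3y^8, x^14y^5, x^16
Socle dim=3


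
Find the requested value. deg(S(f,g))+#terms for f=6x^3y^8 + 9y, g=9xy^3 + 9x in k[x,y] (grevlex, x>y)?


LT(f)=6x^3y^8, LT(g)=9xy^3
lcm(LM)=x^3y^8
S(f,g) (scaled by 54 to clear denominators) = 9*f - 6x^2y^5*g = -54x^3y^5 + 81y
2 terms, deg 8.
8+2=10


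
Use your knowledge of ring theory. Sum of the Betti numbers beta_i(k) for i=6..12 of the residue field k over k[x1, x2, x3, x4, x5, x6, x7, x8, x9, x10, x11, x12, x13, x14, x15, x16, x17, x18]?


Koszul resolution: beta_i(k)=C(n,i), n=18
C(18,6)=18564, C(18,7)=31824, C(18,8)=43758, C(18,9)=48620, C(18,10)=43758, C(18,11)=31824, C(18,12)=18564
Sum=236912


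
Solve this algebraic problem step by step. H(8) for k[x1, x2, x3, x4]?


C(d+n-1,n-1)=C(11,3)=165


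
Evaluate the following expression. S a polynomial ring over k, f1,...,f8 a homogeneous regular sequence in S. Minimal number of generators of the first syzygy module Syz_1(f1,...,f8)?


Regular sequence => Koszul complex is the minimal free resolution.
Syz_1 minimally generated by Koszul relations f_i*e_j - f_j*e_i (i<j): mu(Syz_1) = beta_2 = C(m,2) = m(m-1)/2
m=8
8*7/2 = 28


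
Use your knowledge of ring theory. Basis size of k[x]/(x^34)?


Basis: 1,x,...,x^33
dim=34


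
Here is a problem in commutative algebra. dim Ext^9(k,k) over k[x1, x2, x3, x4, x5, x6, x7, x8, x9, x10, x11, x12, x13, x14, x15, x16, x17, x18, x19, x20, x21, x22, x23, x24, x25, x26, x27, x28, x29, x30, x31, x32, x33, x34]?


C(n,i)=C(34,9)=52451256


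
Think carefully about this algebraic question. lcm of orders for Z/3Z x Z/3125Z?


Exponent = lcm of the cyclic orders; pairwise coprime => product.
3^1*5^5=3*3125=9375


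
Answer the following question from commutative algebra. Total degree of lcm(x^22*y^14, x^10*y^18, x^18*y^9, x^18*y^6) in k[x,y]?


lcm = componentwise max:
x: max(22,10,18,18)=22
y: max(14,18,9,6)=18
Total=22+18=40


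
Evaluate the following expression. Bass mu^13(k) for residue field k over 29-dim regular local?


C(n,i)=C(29,13)=67863915


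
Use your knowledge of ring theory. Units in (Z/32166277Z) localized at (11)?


Local ring = Z/14641Z.
phi(14641) = 11^3*(11-1) = 13310


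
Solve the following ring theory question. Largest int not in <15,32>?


gcd(15,32)=1 => F=ab-a-b=15*32-15-32=480-47=433


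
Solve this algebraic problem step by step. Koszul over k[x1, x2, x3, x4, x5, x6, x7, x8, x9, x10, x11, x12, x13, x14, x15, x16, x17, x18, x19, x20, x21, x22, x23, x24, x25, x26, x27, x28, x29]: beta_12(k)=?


C(n,i)=C(29,12)=51895935


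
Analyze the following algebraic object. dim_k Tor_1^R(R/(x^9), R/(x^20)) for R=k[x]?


Tor_1(R/I,R/J)=(I cap J)/IJ=(x^20)/(x^29)
dim=29-20=min(9,20)=9


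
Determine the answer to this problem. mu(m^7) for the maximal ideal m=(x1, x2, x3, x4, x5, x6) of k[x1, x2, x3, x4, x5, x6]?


Graded Nakayama: mu(m^d) = dim_k (m^d/m^(d+1)) = #degree-7 monomials in 6 vars
C(n+d-1,d)=C(12,7)=792


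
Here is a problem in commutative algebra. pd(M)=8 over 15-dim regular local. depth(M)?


pd+depth=depth(R)=15
depth=15-8=7


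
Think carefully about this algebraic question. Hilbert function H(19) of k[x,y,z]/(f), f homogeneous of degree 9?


C(21,2)-C(12,2)=210-66=144


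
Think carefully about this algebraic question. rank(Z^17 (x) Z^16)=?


rank(M(x)N) = rank(M)*rank(N)
17*16 = 272


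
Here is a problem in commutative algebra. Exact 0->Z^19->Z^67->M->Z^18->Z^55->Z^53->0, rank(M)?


Alt sum=0:
(-1)^0*19 + (-1)^1*67 + (-1)^2*? + (-1)^3*18 + (-1)^4*55 + (-1)^5*53=0
rank(M)=64


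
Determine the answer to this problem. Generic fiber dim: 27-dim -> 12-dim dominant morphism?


dim(fiber)=dim(X)-dim(Y)=27-12=15


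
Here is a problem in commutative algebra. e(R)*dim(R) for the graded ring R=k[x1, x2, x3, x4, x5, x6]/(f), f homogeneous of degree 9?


e(R)=deg(f)=9, dim(R)=6-1=5
e*dim=9*5=45


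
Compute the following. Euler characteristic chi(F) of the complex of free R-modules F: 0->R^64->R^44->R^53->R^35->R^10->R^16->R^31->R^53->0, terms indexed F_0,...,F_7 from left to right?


chi = sum (-1)^i * rank:
(-1)^0*64=64
(-1)^1*44=-44
(-1)^2*53=53
(-1)^3*35=-35
(-1)^4*10=10
(-1)^5*16=-16
(-1)^6*31=31
(-1)^7*53=-53
chi=10


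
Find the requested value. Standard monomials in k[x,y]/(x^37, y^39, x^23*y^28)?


k[x,y]/I, I = (x^37, y^39, x^23*y^28)
Rect: 37x39=1443. Corner: (37-23)x(39-28)=154.
dim = 1443-154 = 1289


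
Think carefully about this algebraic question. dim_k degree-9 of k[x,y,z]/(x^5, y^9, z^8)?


Need i<5, j<9, k<8 with i+j+k=9.
For each i, j ranges over max(0,9-i-7)..min(8,9-i):
  i=0: j in [2,8] -> 7
  i=1: j in [1,8] -> 8
  i=2: j in [0,7] -> 8
  i=3: j in [0,6] -> 7
  i=4: j in [0,5] -> 6
H(9) = 7+8+8+7+6 = 36


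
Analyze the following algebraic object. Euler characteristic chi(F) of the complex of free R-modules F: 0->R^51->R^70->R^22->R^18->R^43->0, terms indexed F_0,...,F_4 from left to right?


chi = sum (-1)^i * rank:
(-1)^0*51=51
(-1)^1*70=-70
(-1)^2*22=22
(-1)^3*18=-18
(-1)^4*43=43
chi=28


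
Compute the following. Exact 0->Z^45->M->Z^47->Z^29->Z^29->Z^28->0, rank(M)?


Alt sum=0:
(-1)^0*45 + (-1)^1*? + (-1)^2*47 + (-1)^3*29 + (-1)^4*29 + (-1)^5*28=0
rank(M)=64


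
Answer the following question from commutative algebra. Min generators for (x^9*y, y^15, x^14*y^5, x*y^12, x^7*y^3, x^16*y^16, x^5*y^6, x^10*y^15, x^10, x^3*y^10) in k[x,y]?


Remove redundant (divisible by others).
x^10*y^15 redundant.
x^14*y^5 redundant.
x^16*y^16 redundant.
Min: x^10, x^9*y, x^7*y^3, x^5*y^6, x^3*y^10, x*y^12, y^15
Count=7


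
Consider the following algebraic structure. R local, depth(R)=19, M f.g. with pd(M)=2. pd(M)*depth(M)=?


pd+depth=19
depth=19-2=17
pd*depth=2*17=34


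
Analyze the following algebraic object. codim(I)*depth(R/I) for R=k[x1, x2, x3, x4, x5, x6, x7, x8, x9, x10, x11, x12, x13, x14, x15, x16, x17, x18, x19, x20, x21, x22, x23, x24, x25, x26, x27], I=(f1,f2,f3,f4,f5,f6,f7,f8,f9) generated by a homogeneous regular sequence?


codim=9, depth=dim(R/I)=27-9=18
Product=9*18=162


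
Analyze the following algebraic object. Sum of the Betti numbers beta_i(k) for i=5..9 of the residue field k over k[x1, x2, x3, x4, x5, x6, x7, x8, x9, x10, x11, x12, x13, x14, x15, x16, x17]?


Koszul resolution: beta_i(k)=C(n,i), n=17
C(17,5)=6188, C(17,6)=12376, C(17,7)=19448, C(17,8)=24310, C(17,9)=24310
Sum=86632


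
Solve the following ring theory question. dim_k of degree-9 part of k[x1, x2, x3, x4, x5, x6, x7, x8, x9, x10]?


C(d+n-1,n-1)=C(18,9)=48620


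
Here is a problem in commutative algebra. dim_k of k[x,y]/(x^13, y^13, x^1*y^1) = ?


k[x,y]/I, I = (x^13, y^13, x^1*y^1)
Rect: 13x13=169. Corner: (13-1)x(13-1)=144.
dim = 169-144 = 25


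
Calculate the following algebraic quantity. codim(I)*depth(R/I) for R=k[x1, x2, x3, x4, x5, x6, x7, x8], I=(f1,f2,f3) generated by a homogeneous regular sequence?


codim=3, depth=dim(R/I)=8-3=5
Product=3*5=15


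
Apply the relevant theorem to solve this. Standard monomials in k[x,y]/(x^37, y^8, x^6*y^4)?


k[x,y]/I, I = (x^37, y^8, x^6*y^4)
Rect: 37x8=296. Corner: (37-6)x(8-4)=124.
dim = 296-124 = 172


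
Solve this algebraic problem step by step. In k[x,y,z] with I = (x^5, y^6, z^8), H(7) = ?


Need i<5, j<6, k<8 with i+j+k=7.
For each i, j ranges over max(0,7-i-7)..min(5,7-i):
  i=0: j in [0,5] -> 6
  i=1: j in [0,5] -> 6
  i=2: j in [0,5] -> 6
  i=3: j in [0,4] -> 5
  i=4: j in [0,3] -> 4
H(7) = 6+6+6+5+4 = 27


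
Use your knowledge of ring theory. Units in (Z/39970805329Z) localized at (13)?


Local ring = Z/815730721Z.
phi(815730721) = 13^7*(13-1) = 752982204


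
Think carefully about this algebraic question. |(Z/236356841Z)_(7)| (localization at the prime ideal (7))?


7-primary part: 236356841=7^8*41
Size=7^8=5764801


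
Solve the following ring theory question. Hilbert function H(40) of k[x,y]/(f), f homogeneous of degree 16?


H(t)=d for t>=d-1.
d=16, t=40
H(40)=16


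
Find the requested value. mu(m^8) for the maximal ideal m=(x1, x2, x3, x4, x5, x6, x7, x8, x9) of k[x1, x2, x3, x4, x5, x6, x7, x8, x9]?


Graded Nakayama: mu(m^d) = dim_k (m^d/m^(d+1)) = #degree-8 monomials in 9 vars
C(n+d-1,d)=C(16,8)=12870


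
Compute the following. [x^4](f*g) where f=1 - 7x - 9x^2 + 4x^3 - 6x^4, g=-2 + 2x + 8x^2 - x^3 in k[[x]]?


[x^4] = sum a_i*b_j, i+j=4
  -7*-1=7
  -9*8=-72
  4*2=8
  -6*-2=12
Sum=-45


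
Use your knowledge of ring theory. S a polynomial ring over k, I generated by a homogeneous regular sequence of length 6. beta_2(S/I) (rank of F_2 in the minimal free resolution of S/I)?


Regular sequence => Koszul complex is the minimal free resolution.
Syz_1 minimally generated by Koszul relations f_i*e_j - f_j*e_i (i<j): mu(Syz_1) = beta_2 = C(m,2) = m(m-1)/2
m=6
6*5/2 = 15


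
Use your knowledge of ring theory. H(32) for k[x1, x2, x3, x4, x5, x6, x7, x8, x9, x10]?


C(d+n-1,n-1)=C(41,9)=350343565


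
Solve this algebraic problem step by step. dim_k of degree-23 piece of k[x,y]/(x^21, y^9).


k[x,y], I = (x^21, y^9), d = 23
Need i < 21 and d-i < 9.
Range: 15 <= i <= 20.
H(23) = 6


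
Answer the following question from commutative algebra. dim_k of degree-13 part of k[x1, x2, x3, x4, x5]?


C(d+n-1,n-1)=C(17,4)=2380


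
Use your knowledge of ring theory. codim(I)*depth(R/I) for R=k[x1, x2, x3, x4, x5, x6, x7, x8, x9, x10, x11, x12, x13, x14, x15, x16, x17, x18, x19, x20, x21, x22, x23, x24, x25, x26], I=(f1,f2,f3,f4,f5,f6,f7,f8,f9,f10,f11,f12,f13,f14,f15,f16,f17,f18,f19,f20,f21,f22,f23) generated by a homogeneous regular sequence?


codim=23, depth=dim(R/I)=26-23=3
Product=23*3=69


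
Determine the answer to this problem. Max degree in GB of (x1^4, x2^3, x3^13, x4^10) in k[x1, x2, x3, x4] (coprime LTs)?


Pure powers, coprime LTs => already GB.
Degrees: 4, 3, 13, 10
Max=13


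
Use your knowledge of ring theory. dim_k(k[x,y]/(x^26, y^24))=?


Basis: x^i*y^j, i<26, j<24
26*24=624


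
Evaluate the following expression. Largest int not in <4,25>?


gcd(4,25)=1 => F=ab-a-b=4*25-4-25=100-29=71


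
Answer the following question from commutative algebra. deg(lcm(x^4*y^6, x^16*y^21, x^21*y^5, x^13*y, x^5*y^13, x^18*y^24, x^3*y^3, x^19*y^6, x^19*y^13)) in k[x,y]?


lcm = componentwise max:
x: max(4,16,21,13,5,18,3,19,19)=21
y: max(6,21,5,1,13,24,3,6,13)=24
Total=21+24=45


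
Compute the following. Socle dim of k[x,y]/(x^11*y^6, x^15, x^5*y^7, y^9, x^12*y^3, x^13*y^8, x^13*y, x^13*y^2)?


Socle = ann(m) = span of standard monomials u with x*u, y*u in I (staircase corners).
Redundant generators: x^13*y^2, x^13*y^8
Minimal generators: x^15, x^13*y, x^12*y^3, x^11*y^6, x^5*y^7, y^9
Corners: x^4y^8, x^10y^6, x^11y^5, x^12y^2, x^14
Socle dim=5


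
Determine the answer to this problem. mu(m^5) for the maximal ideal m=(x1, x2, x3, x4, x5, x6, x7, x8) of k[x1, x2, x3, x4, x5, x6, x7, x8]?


Graded Nakayama: mu(m^d) = dim_k (m^d/m^(d+1)) = #degree-5 monomials in 8 vars
C(n+d-1,d)=C(12,5)=792


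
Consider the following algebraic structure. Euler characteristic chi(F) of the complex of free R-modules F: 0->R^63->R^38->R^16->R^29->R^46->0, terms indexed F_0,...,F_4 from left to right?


chi = sum (-1)^i * rank:
(-1)^0*63=63
(-1)^1*38=-38
(-1)^2*16=16
(-1)^3*29=-29
(-1)^4*46=46
chi=58


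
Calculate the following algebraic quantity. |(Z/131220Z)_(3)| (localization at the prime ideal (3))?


3-primary part: 131220=3^8*20
Size=3^8=6561


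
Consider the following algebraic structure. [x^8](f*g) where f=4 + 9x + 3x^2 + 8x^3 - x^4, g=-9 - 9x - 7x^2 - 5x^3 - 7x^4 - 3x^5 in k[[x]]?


[x^8] = sum a_i*b_j, i+j=8
  8*-3=-24
  -1*-7=7
Sum=-17


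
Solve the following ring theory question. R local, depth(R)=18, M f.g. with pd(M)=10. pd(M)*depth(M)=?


pd+depth=18
depth=18-10=8
pd*depth=10*8=80


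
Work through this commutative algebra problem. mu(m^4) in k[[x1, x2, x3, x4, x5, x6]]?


C(n+d-1,d)=C(9,4)=126


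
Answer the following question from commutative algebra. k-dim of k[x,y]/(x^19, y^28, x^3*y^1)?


k[x,y]/I, I = (x^19, y^28, x^3*y^1)
Rect: 19x28=532. Corner: (19-3)x(28-1)=432.
dim = 532-432 = 100


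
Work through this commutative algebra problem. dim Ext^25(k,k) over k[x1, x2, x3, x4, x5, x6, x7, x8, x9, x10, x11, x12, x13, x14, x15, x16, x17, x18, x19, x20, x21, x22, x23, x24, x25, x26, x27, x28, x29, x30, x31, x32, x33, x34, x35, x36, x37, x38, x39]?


C(n,i)=C(39,25)=15084504396


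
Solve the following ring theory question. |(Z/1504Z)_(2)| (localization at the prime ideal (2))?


2-primary part: 1504=2^5*47
Size=2^5=32


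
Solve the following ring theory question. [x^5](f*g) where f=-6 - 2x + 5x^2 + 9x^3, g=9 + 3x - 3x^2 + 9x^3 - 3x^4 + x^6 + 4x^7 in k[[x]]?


[x^5] = sum a_i*b_j, i+j=5
  -2*-3=6
  5*9=45
  9*-3=-27
Sum=24


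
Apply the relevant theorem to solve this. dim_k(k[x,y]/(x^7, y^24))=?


Basis: x^i*y^j, i<7, j<24
7*24=168


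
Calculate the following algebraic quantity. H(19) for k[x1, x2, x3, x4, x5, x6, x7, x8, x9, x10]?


C(d+n-1,n-1)=C(28,9)=6906900


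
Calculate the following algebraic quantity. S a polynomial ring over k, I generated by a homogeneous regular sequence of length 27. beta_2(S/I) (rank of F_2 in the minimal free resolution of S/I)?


Regular sequence => Koszul complex is the minimal free resolution.
Syz_1 minimally generated by Koszul relations f_i*e_j - f_j*e_i (i<j): mu(Syz_1) = beta_2 = C(m,2) = m(m-1)/2
m=27
27*26/2 = 351


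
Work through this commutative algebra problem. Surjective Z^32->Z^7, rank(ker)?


rank(ker) = 32-7 = 25


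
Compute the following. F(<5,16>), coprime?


gcd(5,16)=1 => F=ab-a-b=5*16-5-16=80-21=59


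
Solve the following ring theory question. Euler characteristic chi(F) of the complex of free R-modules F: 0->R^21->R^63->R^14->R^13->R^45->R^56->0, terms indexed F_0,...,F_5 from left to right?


chi = sum (-1)^i * rank:
(-1)^0*21=21
(-1)^1*63=-63
(-1)^2*14=14
(-1)^3*13=-13
(-1)^4*45=45
(-1)^5*56=-56
chi=-52


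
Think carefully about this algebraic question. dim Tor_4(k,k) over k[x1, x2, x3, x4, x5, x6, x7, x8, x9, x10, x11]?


Koszul: C(n,i)=C(11,4)=330


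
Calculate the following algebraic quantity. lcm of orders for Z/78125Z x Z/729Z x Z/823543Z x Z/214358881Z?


Exponent = lcm of the cyclic orders; pairwise coprime => product.
5^7*3^6*7^7*11^8=78125*729*823543*214358881=10054149068507359921875


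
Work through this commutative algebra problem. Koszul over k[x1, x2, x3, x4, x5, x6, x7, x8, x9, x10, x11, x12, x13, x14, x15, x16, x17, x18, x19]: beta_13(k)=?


C(n,i)=C(19,13)=27132


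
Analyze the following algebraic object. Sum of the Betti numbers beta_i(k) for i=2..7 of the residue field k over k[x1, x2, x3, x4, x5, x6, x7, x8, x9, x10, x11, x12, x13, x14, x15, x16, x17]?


Koszul resolution: beta_i(k)=C(n,i), n=17
C(17,2)=136, C(17,3)=680, C(17,4)=2380, C(17,5)=6188, C(17,6)=12376, C(17,7)=19448
Sum=41208


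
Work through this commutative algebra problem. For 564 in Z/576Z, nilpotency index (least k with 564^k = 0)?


564^k mod 576:
k=1: 564
k=2: 144
k=3: 0
First zero at k = 3


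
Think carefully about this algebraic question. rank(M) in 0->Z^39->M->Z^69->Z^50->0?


Alt sum=0:
(-1)^0*39 + (-1)^1*? + (-1)^2*69 + (-1)^3*50=0
rank(M)=58


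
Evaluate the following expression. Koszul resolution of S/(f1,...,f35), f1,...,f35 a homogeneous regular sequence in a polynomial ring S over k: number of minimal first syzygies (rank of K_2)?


Regular sequence => Koszul complex is the minimal free resolution.
Syz_1 minimally generated by Koszul relations f_i*e_j - f_j*e_i (i<j): mu(Syz_1) = beta_2 = C(m,2) = m(m-1)/2
m=35
35*34/2 = 595
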